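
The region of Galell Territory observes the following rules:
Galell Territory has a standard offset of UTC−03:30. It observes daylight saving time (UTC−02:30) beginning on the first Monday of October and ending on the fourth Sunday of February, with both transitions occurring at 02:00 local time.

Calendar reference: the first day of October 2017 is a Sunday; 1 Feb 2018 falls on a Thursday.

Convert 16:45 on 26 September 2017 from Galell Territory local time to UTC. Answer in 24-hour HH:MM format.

1 October 2017 is a Sunday, so the first Monday is October 2.
1 February 2018 is a Thursday, so the first Sunday is February 4 and the fourth is February 25.
26 September 2017 is outside the daylight-saving period (2 October 2017 – 25 February 2018), so Galell Territory is on standard time, UTC−03:30.
16:45 local + 3h30m = 20:15 UTC.

20:15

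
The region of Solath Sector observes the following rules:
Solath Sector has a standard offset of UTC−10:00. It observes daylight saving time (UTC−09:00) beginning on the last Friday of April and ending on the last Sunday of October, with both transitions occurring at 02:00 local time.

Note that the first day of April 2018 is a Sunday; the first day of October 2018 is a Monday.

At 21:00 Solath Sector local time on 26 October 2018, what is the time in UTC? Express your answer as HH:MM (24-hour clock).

1 April 2018 is a Sunday, so Fridays fall on 6, 13, 20, 27; the last is April 27.
1 October 2018 is a Monday, so Sundays fall on 7, 14, 21, 28; the last is October 28.
26 October 2018 falls between 27 April and 28 October, so daylight saving is in effect and Solath Sector is at UTC−09:00.
21:00 local + 9h = 06:00 UTC (rolling into the next day, 27 October 2018).

06:00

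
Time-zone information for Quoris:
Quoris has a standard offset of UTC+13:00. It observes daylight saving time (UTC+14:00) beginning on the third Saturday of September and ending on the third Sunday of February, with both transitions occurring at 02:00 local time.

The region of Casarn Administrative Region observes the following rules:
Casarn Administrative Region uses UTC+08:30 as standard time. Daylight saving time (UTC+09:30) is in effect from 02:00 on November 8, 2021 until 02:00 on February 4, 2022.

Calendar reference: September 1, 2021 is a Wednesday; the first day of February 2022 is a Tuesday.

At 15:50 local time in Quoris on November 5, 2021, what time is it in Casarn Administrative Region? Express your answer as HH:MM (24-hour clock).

1 September 2021 is a Wednesday, so the first Saturday is September 4 and the third is September 18.
1 February 2022 is a Tuesday, so the first Sunday is February 6 and the third is February 20.
November 5, 2021 falls between 18 September 2021 and 20 February 2022, so daylight saving is in effect and Quoris is at UTC+14:00.
15:50 Quoris − 14h = 01:50 UTC.
At the standard offset (UTC+08:30), 01:50 UTC + 8h30m = 10:20 Casarn Administrative Region standard time.
The standard-time date in Casarn Administrative Region, November 5, 2021, does not fall between 8 November 2021 and 4 February 2022, so daylight saving is not in effect and Casarn Administrative Region is at UTC+08:30.
01:50 UTC + 8h30m = 10:20 Casarn Administrative Region.

10:20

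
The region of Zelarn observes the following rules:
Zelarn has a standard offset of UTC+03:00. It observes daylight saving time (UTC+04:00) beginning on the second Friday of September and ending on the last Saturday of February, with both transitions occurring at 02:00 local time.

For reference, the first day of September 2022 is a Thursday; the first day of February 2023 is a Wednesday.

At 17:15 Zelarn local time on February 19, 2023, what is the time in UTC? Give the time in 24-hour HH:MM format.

13:15

1 September 2022 is a Thursday, so the first Friday is September 2 and the second is September 9.
1 February 2023 is a Wednesday, so Saturdays fall on 4, 11, 18, 25; the last is February 25.
February 19, 2023 falls between 9 September 2022 and 25 February 2023, so daylight saving is in effect and Zelarn is at UTC+04:00.
17:15 local − 4h = 13:15 UTC.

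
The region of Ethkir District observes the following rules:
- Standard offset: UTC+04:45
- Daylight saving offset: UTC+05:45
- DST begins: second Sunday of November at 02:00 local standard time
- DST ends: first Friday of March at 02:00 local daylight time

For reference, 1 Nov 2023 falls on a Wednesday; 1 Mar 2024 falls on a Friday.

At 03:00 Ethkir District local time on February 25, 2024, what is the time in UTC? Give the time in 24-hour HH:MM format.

1 November 2023 is a Wednesday, so the first Sunday is November 5 and the second is November 12.
1 March 2024 is a Friday, so the first Friday is March 1.
February 25, 2024 falls between 12 November 2023 and 1 March 2024, so daylight saving is in effect and Ethkir District is at UTC+05:45.
03:00 local − 5h45m = 21:15 UTC (rolling into the previous day, 24 February 2024).

21:15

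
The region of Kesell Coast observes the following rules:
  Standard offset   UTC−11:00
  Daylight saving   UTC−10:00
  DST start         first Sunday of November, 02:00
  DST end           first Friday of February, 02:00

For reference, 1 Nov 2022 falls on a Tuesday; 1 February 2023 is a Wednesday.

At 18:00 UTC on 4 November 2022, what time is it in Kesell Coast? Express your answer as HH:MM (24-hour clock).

07:00

1 November 2022 is a Tuesday, so the first Sunday is November 6.
1 February 2023 is a Wednesday, so the first Friday is February 3.
At the standard offset (UTC−11:00), 18:00 UTC − 11h = 07:00 Kesell Coast standard time.
The standard-time date in Kesell Coast, 4 November 2022, is outside the daylight-saving period (6 November 2022 – 3 February 2023), so Kesell Coast is on standard time, UTC−11:00.
18:00 UTC − 11h = 07:00 local.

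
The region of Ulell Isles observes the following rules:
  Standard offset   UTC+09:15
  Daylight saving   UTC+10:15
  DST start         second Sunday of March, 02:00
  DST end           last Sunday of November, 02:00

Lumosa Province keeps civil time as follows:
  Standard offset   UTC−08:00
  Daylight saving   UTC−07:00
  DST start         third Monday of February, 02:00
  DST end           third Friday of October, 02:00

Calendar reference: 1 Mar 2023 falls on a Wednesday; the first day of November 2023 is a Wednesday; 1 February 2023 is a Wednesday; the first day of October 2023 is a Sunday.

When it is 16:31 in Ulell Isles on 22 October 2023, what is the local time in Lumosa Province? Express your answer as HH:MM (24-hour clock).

22:16

1 March 2023 is a Wednesday, so the first Sunday is March 5 and the second is March 12.
1 November 2023 is a Wednesday, so Sundays fall on 5, 12, 19, 26; the last is November 26.
22 October 2023 lies within the daylight-saving period (12 March – 26 November), so Ulell Isles is on daylight time, UTC+10:15.
16:31 Ulell Isles − 10h15m = 06:16 UTC.
1 February 2023 is a Wednesday, so the first Monday is February 6 and the third is February 20.
1 October 2023 is a Sunday, so the first Friday is October 6 and the third is October 20.
At the standard offset (UTC−08:00), 06:16 UTC − 8h = 22:16 Lumosa Province standard time (rolling into the previous day, 21 October 2023).
Daylight saving runs 20 February – 20 October; the standard-time date in Lumosa Province, 21 October 2023, is outside that window, so Lumosa Province is on standard time at UTC−08:00.
06:16 UTC − 8h = 22:16 Lumosa Province (rolling into the previous day, 21 October 2023).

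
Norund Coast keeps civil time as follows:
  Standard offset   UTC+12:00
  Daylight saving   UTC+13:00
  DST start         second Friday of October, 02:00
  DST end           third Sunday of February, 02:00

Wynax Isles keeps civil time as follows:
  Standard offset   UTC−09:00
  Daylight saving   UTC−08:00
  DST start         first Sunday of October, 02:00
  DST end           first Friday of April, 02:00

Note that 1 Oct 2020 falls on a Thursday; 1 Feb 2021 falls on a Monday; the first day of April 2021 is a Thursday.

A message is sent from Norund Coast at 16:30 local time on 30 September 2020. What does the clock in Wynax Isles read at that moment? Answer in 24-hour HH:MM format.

1 October 2020 is a Thursday, so the first Friday is October 2 and the second is October 9.
1 February 2021 is a Monday, so the first Sunday is February 7 and the third is February 21.
30 September 2020 does not fall between 9 October 2020 and 21 February 2021, so daylight saving is not in effect and Norund Coast is at UTC+12:00.
16:30 Norund Coast − 12h = 04:30 UTC.
1 October 2020 is a Thursday, so the first Sunday is October 4.
1 April 2021 is a Thursday, so the first Friday is April 2.
At the standard offset (UTC−09:00), 04:30 UTC − 9h = 19:30 Wynax Isles standard time (rolling into the previous day, 29 September 2020).
The standard-time date in Wynax Isles, 29 September 2020, does not fall between 4 October 2020 and 2 April 2021, so daylight saving is not in effect and Wynax Isles is at UTC−09:00.
04:30 UTC − 9h = 19:30 Wynax Isles (rolling into the previous day, 29 September 2020).

19:30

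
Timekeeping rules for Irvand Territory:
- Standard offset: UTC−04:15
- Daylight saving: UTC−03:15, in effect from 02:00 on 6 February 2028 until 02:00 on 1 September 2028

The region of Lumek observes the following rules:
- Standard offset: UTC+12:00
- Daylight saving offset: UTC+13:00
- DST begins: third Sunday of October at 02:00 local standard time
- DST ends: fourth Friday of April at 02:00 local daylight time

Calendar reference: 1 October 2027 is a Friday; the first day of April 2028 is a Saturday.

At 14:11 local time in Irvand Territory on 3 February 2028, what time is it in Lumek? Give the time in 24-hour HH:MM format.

07:26

3 February 2028 is outside the daylight-saving period (6 February – 1 September), so Irvand Territory is on standard time, UTC−04:15.
14:11 Irvand Territory + 4h15m = 18:26 UTC.
1 October 2027 is a Friday, so the first Sunday is October 3 and the third is October 17.
1 April 2028 is a Saturday, so the first Friday is April 7 and the fourth is April 28.
At the standard offset (UTC+12:00), 18:26 UTC + 12h = 06:26 Lumek standard time (rolling into the next day, 4 February 2028).
The standard-time date in Lumek, 4 February 2028, falls between 17 October 2027 and 28 April 2028, so daylight saving is in effect and Lumek is at UTC+13:00.
18:26 UTC + 13h = 07:26 Lumek (rolling into the next day, 4 February 2028).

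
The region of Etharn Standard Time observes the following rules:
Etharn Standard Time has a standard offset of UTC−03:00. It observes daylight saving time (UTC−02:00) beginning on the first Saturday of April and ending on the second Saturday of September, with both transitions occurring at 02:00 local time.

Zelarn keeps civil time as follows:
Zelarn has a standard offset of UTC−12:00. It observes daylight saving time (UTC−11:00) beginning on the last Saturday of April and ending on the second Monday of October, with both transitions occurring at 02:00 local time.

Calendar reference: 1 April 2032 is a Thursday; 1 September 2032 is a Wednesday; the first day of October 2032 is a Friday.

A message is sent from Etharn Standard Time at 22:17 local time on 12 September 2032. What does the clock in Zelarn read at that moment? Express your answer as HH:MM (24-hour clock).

1 April 2032 is a Thursday, so the first Saturday is April 3.
1 September 2032 is a Wednesday, so the first Saturday is September 4 and the second is September 11.
Daylight saving runs 3 April – 11 September; 12 September 2032 is outside that window, so Etharn Standard Time is on standard time at UTC−03:00.
22:17 Etharn Standard Time + 3h = 01:17 UTC (rolling into the next day, 13 September 2032).
1 April 2032 is a Thursday, so Saturdays fall on 3, 10, 17, 24; the last is April 24.
1 October 2032 is a Friday, so the first Monday is October 4 and the second is October 11.
At the standard offset (UTC−12:00), 01:17 UTC − 12h = 13:17 Zelarn standard time (rolling into the previous day, 12 September 2032).
The standard-time date in Zelarn, 12 September 2032, lies within the daylight-saving period (24 April – 11 October), so Zelarn is on daylight time, UTC−11:00.
01:17 UTC − 11h = 14:17 Zelarn (rolling into the previous day, 12 September 2032).

14:17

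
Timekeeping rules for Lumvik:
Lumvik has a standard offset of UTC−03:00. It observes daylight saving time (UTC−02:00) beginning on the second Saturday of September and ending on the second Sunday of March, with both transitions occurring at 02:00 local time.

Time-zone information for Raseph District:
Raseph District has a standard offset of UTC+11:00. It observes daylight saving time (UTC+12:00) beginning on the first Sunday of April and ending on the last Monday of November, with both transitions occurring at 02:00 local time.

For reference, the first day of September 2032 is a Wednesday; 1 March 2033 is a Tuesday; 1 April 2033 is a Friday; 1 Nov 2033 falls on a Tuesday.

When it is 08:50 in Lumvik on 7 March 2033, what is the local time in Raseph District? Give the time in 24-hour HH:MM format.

21:50

1 September 2032 is a Wednesday, so the first Saturday is September 4 and the second is September 11.
1 March 2033 is a Tuesday, so the first Sunday is March 6 and the second is March 13.
7 March 2033 falls between 11 September 2032 and 13 March 2033, so daylight saving is in effect and Lumvik is at UTC−02:00.
08:50 Lumvik + 2h = 10:50 UTC.
1 April 2033 is a Friday, so the first Sunday is April 3.
1 November 2033 is a Tuesday, so Mondays fall on 7, 14, 21, 28; the last is November 28.
At the standard offset (UTC+11:00), 10:50 UTC + 11h = 21:50 Raseph District standard time.
The standard-time date in Raseph District, 7 March 2033, is outside the daylight-saving period (3 April – 28 November), so Raseph District is on standard time, UTC+11:00.
10:50 UTC + 11h = 21:50 Raseph District.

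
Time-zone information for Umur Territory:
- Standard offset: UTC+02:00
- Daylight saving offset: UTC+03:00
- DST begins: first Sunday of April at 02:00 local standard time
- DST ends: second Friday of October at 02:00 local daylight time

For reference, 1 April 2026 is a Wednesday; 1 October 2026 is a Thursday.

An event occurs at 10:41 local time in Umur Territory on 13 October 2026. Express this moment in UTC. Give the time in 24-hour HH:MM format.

1 April 2026 is a Wednesday, so the first Sunday is April 5.
1 October 2026 is a Thursday, so the first Friday is October 2 and the second is October 9.
Daylight saving runs 5 April – 9 October; 13 October 2026 is outside that window, so Umur Territory is on standard time at UTC+02:00.
10:41 local − 2h = 08:41 UTC.

08:41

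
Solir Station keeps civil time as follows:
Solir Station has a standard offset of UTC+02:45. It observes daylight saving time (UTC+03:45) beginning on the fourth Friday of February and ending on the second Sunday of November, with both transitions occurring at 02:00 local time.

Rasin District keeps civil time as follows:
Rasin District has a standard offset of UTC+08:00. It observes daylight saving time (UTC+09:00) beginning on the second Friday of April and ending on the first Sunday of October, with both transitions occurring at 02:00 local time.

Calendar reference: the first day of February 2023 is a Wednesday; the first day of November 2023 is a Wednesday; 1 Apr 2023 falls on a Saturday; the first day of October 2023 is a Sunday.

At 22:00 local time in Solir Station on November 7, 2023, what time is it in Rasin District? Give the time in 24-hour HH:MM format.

02:15

1 February 2023 is a Wednesday, so the first Friday is February 3 and the fourth is February 24.
1 November 2023 is a Wednesday, so the first Sunday is November 5 and the second is November 12.
Daylight saving runs 24 February – 12 November; November 7, 2023 is inside that window, so Solir Station is at UTC+03:45.
22:00 Solir Station − 3h45m = 18:15 UTC.
1 April 2023 is a Saturday, so the first Friday is April 7 and the second is April 14.
1 October 2023 is a Sunday, so the first Sunday is October 1.
At the standard offset (UTC+08:00), 18:15 UTC + 8h = 02:15 Rasin District standard time (rolling into the next day, 8 November 2023).
The standard-time date in Rasin District, November 8, 2023, is outside the daylight-saving period (14 April – 1 October), so Rasin District is on standard time, UTC+08:00.
18:15 UTC + 8h = 02:15 Rasin District (rolling into the next day, 8 November 2023).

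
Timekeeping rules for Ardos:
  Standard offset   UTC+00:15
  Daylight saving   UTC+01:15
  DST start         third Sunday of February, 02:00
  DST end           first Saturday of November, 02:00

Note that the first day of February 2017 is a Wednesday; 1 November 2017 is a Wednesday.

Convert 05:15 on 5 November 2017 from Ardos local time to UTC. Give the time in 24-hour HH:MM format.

1 February 2017 is a Wednesday, so the first Sunday is February 5 and the third is February 19.
1 November 2017 is a Wednesday, so the first Saturday is November 4.
5 November 2017 does not fall between 19 February and 4 November, so daylight saving is not in effect and Ardos is at UTC+00:15.
05:15 local − 0h15m = 05:00 UTC.

05:00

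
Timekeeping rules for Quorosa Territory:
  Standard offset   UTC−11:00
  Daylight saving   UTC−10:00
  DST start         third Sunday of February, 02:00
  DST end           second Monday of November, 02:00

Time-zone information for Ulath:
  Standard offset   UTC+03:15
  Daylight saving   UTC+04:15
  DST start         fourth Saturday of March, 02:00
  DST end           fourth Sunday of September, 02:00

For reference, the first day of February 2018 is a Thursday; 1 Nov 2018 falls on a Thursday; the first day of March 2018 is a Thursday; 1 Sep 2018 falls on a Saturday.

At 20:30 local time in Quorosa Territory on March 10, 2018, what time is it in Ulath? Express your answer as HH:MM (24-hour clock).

1 February 2018 is a Thursday, so the first Sunday is February 4 and the third is February 18.
1 November 2018 is a Thursday, so the first Monday is November 5 and the second is November 12.
March 10, 2018 lies within the daylight-saving period (18 February – 12 November), so Quorosa Territory is on daylight time, UTC−10:00.
20:30 Quorosa Territory + 10h = 06:30 UTC (rolling into the next day, 11 March 2018).
1 March 2018 is a Thursday, so the first Saturday is March 3 and the fourth is March 24.
1 September 2018 is a Saturday, so the first Sunday is September 2 and the fourth is September 23.
At the standard offset (UTC+03:15), 06:30 UTC + 3h15m = 09:45 Ulath standard time.
Daylight saving runs 24 March – 23 September; the standard-time date in Ulath, March 11, 2018, is outside that window, so Ulath is on standard time at UTC+03:15.
06:30 UTC + 3h15m = 09:45 Ulath.

09:45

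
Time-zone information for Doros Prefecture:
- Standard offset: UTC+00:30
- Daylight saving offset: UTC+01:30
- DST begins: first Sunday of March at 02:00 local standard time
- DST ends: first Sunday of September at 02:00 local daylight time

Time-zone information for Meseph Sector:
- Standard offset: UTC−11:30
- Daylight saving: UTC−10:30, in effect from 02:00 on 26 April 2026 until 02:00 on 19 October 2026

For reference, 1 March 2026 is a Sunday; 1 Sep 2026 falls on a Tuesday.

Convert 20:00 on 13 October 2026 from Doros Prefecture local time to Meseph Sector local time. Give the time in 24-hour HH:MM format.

1 March 2026 is a Sunday, so the first Sunday is March 1.
1 September 2026 is a Tuesday, so the first Sunday is September 6.
13 October 2026 does not fall between 1 March and 6 September, so daylight saving is not in effect and Doros Prefecture is at UTC+00:30.
20:00 Doros Prefecture − 0h30m = 19:30 UTC.
At the standard offset (UTC−11:30), 19:30 UTC − 11h30m = 08:00 Meseph Sector standard time.
The standard-time date in Meseph Sector, 13 October 2026, falls between 26 April and 19 October, so daylight saving is in effect and Meseph Sector is at UTC−10:30.
19:30 UTC − 10h30m = 09:00 Meseph Sector.

09:00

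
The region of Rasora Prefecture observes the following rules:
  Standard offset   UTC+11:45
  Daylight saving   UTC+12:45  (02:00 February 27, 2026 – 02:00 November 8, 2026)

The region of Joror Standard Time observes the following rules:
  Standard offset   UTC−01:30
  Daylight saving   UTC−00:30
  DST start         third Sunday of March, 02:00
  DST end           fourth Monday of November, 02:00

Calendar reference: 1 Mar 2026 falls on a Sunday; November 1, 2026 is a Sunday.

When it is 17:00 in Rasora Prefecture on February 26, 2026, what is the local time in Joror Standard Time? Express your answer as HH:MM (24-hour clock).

03:45

Daylight saving runs 27 February – 8 November; February 26, 2026 is outside that window, so Rasora Prefecture is on standard time at UTC+11:45.
17:00 Rasora Prefecture − 11h45m = 05:15 UTC.
1 March 2026 is a Sunday, so the first Sunday is March 1 and the third is March 15.
1 November 2026 is a Sunday, so the first Monday is November 2 and the fourth is November 23.
At the standard offset (UTC−01:30), 05:15 UTC − 1h30m = 03:45 Joror Standard Time standard time.
The standard-time date in Joror Standard Time, February 26, 2026, does not fall between 15 March and 23 November, so daylight saving is not in effect and Joror Standard Time is at UTC−01:30.
05:15 UTC − 1h30m = 03:45 Joror Standard Time.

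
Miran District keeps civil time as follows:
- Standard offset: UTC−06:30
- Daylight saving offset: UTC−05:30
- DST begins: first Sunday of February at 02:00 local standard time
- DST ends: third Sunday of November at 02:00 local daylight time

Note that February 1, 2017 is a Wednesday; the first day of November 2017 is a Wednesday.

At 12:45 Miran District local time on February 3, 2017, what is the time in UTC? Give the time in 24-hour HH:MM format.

1 February 2017 is a Wednesday, so the first Sunday is February 5.
1 November 2017 is a Wednesday, so the first Sunday is November 5 and the third is November 19.
February 3, 2017 does not fall between 5 February and 19 November, so daylight saving is not in effect and Miran District is at UTC−06:30.
12:45 local + 6h30m = 19:15 UTC.

19:15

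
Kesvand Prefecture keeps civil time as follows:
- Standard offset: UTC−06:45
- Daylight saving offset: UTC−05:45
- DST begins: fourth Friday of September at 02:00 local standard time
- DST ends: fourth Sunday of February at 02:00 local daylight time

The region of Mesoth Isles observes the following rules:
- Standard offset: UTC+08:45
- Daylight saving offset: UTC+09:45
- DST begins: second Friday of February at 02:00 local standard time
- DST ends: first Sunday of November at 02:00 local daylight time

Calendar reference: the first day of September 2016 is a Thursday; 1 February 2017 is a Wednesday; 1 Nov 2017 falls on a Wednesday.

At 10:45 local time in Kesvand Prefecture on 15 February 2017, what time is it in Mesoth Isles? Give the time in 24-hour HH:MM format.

1 September 2016 is a Thursday, so the first Friday is September 2 and the fourth is September 23.
1 February 2017 is a Wednesday, so the first Sunday is February 5 and the fourth is February 26.
15 February 2017 falls between 23 September 2016 and 26 February 2017, so daylight saving is in effect and Kesvand Prefecture is at UTC−05:45.
10:45 Kesvand Prefecture + 5h45m = 16:30 UTC.
1 February 2017 is a Wednesday, so the first Friday is February 3 and the second is February 10.
1 November 2017 is a Wednesday, so the first Sunday is November 5.
At the standard offset (UTC+08:45), 16:30 UTC + 8h45m = 01:15 Mesoth Isles standard time (rolling into the next day, 16 February 2017).
The standard-time date in Mesoth Isles, 16 February 2017, lies within the daylight-saving period (10 February – 5 November), so Mesoth Isles is on daylight time, UTC+09:45.
16:30 UTC + 9h45m = 02:15 Mesoth Isles (rolling into the next day, 16 February 2017).

02:15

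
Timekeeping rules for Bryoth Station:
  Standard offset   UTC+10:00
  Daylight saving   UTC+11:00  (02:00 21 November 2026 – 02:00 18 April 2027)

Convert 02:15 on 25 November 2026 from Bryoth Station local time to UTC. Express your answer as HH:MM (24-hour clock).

25 November 2026 falls between 21 November 2026 and 18 April 2027, so daylight saving is in effect and Bryoth Station is at UTC+11:00.
02:15 local − 11h = 15:15 UTC (rolling into the previous day, 24 November 2026).

15:15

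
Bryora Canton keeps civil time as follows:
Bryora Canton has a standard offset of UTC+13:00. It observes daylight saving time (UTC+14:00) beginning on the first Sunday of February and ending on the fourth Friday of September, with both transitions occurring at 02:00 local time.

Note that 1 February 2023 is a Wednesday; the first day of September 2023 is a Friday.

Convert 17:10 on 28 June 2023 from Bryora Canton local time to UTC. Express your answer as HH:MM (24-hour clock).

03:10

1 February 2023 is a Wednesday, so the first Sunday is February 5.
1 September 2023 is a Friday, so the first Friday is September 1 and the fourth is September 22.
Daylight saving runs 5 February – 22 September; 28 June 2023 is inside that window, so Bryora Canton is at UTC+14:00.
17:10 local − 14h = 03:10 UTC.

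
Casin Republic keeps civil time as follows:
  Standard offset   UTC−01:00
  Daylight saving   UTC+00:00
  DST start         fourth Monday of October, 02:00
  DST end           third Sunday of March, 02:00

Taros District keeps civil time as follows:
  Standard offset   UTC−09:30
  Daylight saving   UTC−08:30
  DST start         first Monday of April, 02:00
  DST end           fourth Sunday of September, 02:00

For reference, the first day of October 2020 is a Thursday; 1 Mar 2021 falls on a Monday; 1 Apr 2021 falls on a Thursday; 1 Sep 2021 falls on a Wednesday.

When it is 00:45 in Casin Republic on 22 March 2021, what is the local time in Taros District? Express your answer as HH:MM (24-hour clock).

16:15

1 October 2020 is a Thursday, so the first Monday is October 5 and the fourth is October 26.
1 March 2021 is a Monday, so the first Sunday is March 7 and the third is March 21.
22 March 2021 does not fall between 26 October 2020 and 21 March 2021, so daylight saving is not in effect and Casin Republic is at UTC−01:00.
00:45 Casin Republic + 1h = 01:45 UTC.
1 April 2021 is a Thursday, so the first Monday is April 5.
1 September 2021 is a Wednesday, so the first Sunday is September 5 and the fourth is September 26.
At the standard offset (UTC−09:30), 01:45 UTC − 9h30m = 16:15 Taros District standard time (rolling into the previous day, 21 March 2021).
Daylight saving runs 5 April – 26 September; the standard-time date in Taros District, 21 March 2021, is outside that window, so Taros District is on standard time at UTC−09:30.
01:45 UTC − 9h30m = 16:15 Taros District (rolling into the previous day, 21 March 2021).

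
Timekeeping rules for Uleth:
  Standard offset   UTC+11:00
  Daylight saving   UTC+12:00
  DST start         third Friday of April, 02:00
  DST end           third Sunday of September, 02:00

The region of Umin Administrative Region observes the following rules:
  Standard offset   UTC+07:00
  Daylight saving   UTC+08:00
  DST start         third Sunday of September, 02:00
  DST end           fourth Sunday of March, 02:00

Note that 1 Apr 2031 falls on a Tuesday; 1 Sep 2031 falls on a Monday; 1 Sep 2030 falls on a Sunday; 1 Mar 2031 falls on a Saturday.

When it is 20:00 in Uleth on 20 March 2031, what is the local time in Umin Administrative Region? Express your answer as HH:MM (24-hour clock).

17:00

1 April 2031 is a Tuesday, so the first Friday is April 4 and the third is April 18.
1 September 2031 is a Monday, so the first Sunday is September 7 and the third is September 21.
20 March 2031 does not fall between 18 April and 21 September, so daylight saving is not in effect and Uleth is at UTC+11:00.
20:00 Uleth − 11h = 09:00 UTC.
1 September 2030 is a Sunday, so the first Sunday is September 1 and the third is September 15.
1 March 2031 is a Saturday, so the first Sunday is March 2 and the fourth is March 23.
At the standard offset (UTC+07:00), 09:00 UTC + 7h = 16:00 Umin Administrative Region standard time.
The standard-time date in Umin Administrative Region, 20 March 2031, falls between 15 September 2030 and 23 March 2031, so daylight saving is in effect and Umin Administrative Region is at UTC+08:00.
09:00 UTC + 8h = 17:00 Umin Administrative Region.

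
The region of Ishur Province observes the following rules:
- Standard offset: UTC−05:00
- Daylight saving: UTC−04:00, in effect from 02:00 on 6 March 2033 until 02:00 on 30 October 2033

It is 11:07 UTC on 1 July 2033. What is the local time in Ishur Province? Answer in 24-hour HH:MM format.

07:07

At the standard offset (UTC−05:00), 11:07 UTC − 5h = 06:07 Ishur Province standard time.
The standard-time date in Ishur Province, 1 July 2033, falls between 6 March and 30 October, so daylight saving is in effect and Ishur Province is at UTC−04:00.
11:07 UTC − 4h = 07:07 local.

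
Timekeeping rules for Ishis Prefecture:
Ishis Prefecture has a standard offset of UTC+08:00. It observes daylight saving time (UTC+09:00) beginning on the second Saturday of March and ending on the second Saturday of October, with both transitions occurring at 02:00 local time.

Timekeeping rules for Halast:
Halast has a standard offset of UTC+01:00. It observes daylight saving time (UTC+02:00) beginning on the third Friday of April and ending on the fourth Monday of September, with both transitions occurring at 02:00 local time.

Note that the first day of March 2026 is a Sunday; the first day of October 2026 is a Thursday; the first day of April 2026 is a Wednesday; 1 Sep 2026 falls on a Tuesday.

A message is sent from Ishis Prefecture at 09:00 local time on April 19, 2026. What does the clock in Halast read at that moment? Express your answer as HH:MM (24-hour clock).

1 March 2026 is a Sunday, so the first Saturday is March 7 and the second is March 14.
1 October 2026 is a Thursday, so the first Saturday is October 3 and the second is October 10.
April 19, 2026 lies within the daylight-saving period (14 March – 10 October), so Ishis Prefecture is on daylight time, UTC+09:00.
09:00 Ishis Prefecture − 9h = 00:00 UTC.
1 April 2026 is a Wednesday, so the first Friday is April 3 and the third is April 17.
1 September 2026 is a Tuesday, so the first Monday is September 7 and the fourth is September 28.
At the standard offset (UTC+01:00), 00:00 UTC + 1h = 01:00 Halast standard time.
The standard-time date in Halast, April 19, 2026, falls between 17 April and 28 September, so daylight saving is in effect and Halast is at UTC+02:00.
00:00 UTC + 2h = 02:00 Halast.

02:00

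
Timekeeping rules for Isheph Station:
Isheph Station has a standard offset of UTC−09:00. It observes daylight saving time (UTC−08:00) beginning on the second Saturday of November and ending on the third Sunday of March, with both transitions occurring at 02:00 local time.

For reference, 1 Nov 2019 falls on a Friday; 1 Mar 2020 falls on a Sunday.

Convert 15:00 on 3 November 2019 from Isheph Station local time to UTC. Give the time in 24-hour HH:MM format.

1 November 2019 is a Friday, so the first Saturday is November 2 and the second is November 9.
1 March 2020 is a Sunday, so the first Sunday is March 1 and the third is March 15.
3 November 2019 is outside the daylight-saving period (9 November 2019 – 15 March 2020), so Isheph Station is on standard time, UTC−09:00.
15:00 local + 9h = 00:00 UTC (rolling into the next day, 4 November 2019).

00:00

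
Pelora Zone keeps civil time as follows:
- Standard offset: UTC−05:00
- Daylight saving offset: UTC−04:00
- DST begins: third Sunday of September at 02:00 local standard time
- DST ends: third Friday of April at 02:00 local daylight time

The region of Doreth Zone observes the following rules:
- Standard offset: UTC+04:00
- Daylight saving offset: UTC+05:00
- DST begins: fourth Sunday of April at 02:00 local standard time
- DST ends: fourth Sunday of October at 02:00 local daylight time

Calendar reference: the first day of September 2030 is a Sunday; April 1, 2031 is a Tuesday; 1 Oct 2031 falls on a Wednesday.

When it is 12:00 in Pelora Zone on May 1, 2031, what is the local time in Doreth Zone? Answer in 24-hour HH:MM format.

1 September 2030 is a Sunday, so the first Sunday is September 1 and the third is September 15.
1 April 2031 is a Tuesday, so the first Friday is April 4 and the third is April 18.
May 1, 2031 is outside the daylight-saving period (15 September 2030 – 18 April 2031), so Pelora Zone is on standard time, UTC−05:00.
12:00 Pelora Zone + 5h = 17:00 UTC.
1 April 2031 is a Tuesday, so the first Sunday is April 6 and the fourth is April 27.
1 October 2031 is a Wednesday, so the first Sunday is October 5 and the fourth is October 26.
At the standard offset (UTC+04:00), 17:00 UTC + 4h = 21:00 Doreth Zone standard time.
Daylight saving runs 27 April – 26 October; the standard-time date in Doreth Zone, May 1, 2031, is inside that window, so Doreth Zone is at UTC+05:00.
17:00 UTC + 5h = 22:00 Doreth Zone.

22:00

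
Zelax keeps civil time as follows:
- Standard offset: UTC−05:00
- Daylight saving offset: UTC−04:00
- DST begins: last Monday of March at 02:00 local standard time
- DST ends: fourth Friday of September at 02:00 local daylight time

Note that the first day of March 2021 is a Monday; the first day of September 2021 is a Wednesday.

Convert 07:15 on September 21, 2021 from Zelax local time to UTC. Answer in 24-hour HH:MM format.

11:15

1 March 2021 is a Monday, so Mondays fall on 1, 8, 15, 22, 29; the last is March 29.
1 September 2021 is a Wednesday, so the first Friday is September 3 and the fourth is September 24.
September 21, 2021 falls between 29 March and 24 September, so daylight saving is in effect and Zelax is at UTC−04:00.
07:15 local + 4h = 11:15 UTC.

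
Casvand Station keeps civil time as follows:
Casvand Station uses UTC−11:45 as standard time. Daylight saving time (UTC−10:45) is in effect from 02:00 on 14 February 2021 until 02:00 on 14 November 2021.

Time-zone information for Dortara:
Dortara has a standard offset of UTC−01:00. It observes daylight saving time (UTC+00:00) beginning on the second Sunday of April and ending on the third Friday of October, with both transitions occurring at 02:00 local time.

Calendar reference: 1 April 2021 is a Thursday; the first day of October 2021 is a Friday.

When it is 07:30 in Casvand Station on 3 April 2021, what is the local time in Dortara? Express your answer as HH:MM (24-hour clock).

3 April 2021 falls between 14 February and 14 November, so daylight saving is in effect and Casvand Station is at UTC−10:45.
07:30 Casvand Station + 10h45m = 18:15 UTC.
1 April 2021 is a Thursday, so the first Sunday is April 4 and the second is April 11.
1 October 2021 is a Friday, so the first Friday is October 1 and the third is October 15.
At the standard offset (UTC−01:00), 18:15 UTC − 1h = 17:15 Dortara standard time.
Daylight saving runs 11 April – 15 October; the standard-time date in Dortara, 3 April 2021, is outside that window, so Dortara is on standard time at UTC−01:00.
18:15 UTC − 1h = 17:15 Dortara.

17:15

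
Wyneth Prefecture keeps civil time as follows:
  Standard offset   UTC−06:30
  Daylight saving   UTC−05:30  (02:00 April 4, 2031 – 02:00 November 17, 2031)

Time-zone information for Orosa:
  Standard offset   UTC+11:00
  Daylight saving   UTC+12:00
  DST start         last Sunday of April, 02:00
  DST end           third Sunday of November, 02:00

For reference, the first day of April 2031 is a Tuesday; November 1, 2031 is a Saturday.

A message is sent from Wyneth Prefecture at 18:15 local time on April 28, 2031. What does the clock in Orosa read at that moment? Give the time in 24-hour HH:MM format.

Daylight saving runs 4 April – 17 November; April 28, 2031 is inside that window, so Wyneth Prefecture is at UTC−05:30.
18:15 Wyneth Prefecture + 5h30m = 23:45 UTC.
1 April 2031 is a Tuesday, so Sundays fall on 6, 13, 20, 27; the last is April 27.
1 November 2031 is a Saturday, so the first Sunday is November 2 and the third is November 16.
At the standard offset (UTC+11:00), 23:45 UTC + 11h = 10:45 Orosa standard time (rolling into the next day, 29 April 2031).
The standard-time date in Orosa, April 29, 2031, lies within the daylight-saving period (27 April – 16 November), so Orosa is on daylight time, UTC+12:00.
23:45 UTC + 12h = 11:45 Orosa (rolling into the next day, 29 April 2031).

11:45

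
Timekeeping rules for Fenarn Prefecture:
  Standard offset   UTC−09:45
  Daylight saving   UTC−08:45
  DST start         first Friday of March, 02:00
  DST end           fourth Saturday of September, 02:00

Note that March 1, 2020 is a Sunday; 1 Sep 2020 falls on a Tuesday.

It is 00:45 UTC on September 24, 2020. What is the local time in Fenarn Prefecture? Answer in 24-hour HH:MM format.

16:00

1 March 2020 is a Sunday, so the first Friday is March 6.
1 September 2020 is a Tuesday, so the first Saturday is September 5 and the fourth is September 26.
At the standard offset (UTC−09:45), 00:45 UTC − 9h45m = 15:00 Fenarn Prefecture standard time (rolling into the previous day, 23 September 2020).
Daylight saving runs 6 March – 26 September; the standard-time date in Fenarn Prefecture, September 23, 2020, is inside that window, so Fenarn Prefecture is at UTC−08:45.
00:45 UTC − 8h45m = 16:00 local (rolling into the previous day, 23 September 2020).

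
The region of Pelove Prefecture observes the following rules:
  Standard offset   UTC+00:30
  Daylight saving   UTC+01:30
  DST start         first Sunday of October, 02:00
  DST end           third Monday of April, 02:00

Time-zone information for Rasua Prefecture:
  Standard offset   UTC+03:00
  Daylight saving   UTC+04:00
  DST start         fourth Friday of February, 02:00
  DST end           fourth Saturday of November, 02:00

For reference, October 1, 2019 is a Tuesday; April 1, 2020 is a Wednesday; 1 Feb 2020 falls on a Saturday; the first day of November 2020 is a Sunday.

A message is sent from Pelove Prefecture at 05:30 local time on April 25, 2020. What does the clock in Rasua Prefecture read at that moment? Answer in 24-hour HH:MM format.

09:00

1 October 2019 is a Tuesday, so the first Sunday is October 6.
1 April 2020 is a Wednesday, so the first Monday is April 6 and the third is April 20.
Daylight saving runs 6 October 2019 – 20 April 2020; April 25, 2020 is outside that window, so Pelove Prefecture is on standard time at UTC+00:30.
05:30 Pelove Prefecture − 0h30m = 05:00 UTC.
1 February 2020 is a Saturday, so the first Friday is February 7 and the fourth is February 28.
1 November 2020 is a Sunday, so the first Saturday is November 7 and the fourth is November 28.
At the standard offset (UTC+03:00), 05:00 UTC + 3h = 08:00 Rasua Prefecture standard time.
Daylight saving runs 28 February – 28 November; the standard-time date in Rasua Prefecture, April 25, 2020, is inside that window, so Rasua Prefecture is at UTC+04:00.
05:00 UTC + 4h = 09:00 Rasua Prefecture.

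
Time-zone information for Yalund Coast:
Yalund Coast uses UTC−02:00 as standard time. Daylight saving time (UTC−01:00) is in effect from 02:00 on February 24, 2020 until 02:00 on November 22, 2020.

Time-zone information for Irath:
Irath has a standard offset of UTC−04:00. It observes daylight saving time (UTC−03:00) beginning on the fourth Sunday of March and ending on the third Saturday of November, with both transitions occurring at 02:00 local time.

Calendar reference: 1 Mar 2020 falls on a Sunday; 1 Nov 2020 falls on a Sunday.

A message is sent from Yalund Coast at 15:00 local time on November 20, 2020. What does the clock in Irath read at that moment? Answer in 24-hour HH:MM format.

Daylight saving runs 24 February – 22 November; November 20, 2020 is inside that window, so Yalund Coast is at UTC−01:00.
15:00 Yalund Coast + 1h = 16:00 UTC.
1 March 2020 is a Sunday, so the first Sunday is March 1 and the fourth is March 22.
1 November 2020 is a Sunday, so the first Saturday is November 7 and the third is November 21.
At the standard offset (UTC−04:00), 16:00 UTC − 4h = 12:00 Irath standard time.
The standard-time date in Irath, November 20, 2020, lies within the daylight-saving period (22 March – 21 November), so Irath is on daylight time, UTC−03:00.
16:00 UTC − 3h = 13:00 Irath.

13:00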